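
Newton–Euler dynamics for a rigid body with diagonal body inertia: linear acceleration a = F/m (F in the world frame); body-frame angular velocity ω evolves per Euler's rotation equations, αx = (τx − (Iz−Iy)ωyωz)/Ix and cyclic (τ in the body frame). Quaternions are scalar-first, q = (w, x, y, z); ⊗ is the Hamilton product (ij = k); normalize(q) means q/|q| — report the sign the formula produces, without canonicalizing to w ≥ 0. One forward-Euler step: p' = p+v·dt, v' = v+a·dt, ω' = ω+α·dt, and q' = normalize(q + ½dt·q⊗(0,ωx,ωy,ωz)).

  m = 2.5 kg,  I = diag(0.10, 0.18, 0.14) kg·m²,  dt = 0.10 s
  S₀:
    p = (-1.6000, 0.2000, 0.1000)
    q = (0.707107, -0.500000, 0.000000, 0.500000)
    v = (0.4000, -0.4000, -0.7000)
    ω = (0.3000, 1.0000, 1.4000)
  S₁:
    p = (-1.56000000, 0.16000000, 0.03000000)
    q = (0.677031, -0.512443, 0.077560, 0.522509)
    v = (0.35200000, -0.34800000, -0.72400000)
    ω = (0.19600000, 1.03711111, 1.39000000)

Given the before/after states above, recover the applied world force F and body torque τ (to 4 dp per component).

F = (-1.2000, 1.3000, -0.6000)
τ = (-0.1600, 0.0500, 0.0100)

Δω = ω₁−ω₀ = (-0.10400000, 0.03711111, -0.01000000)
gyro term ω₀×Iω₀ = (-0.0560, -0.0168, 0.0240)
τ = I·(Δω/dt) + ω₀×(Iω₀) = (-0.1600, 0.0500, 0.0100)
Δv = v₁−v₀ = (-0.04800000, 0.05200000, -0.02400000)
m·(v₁−v₀)/dt = (-1.2000, 1.3000, -0.6000)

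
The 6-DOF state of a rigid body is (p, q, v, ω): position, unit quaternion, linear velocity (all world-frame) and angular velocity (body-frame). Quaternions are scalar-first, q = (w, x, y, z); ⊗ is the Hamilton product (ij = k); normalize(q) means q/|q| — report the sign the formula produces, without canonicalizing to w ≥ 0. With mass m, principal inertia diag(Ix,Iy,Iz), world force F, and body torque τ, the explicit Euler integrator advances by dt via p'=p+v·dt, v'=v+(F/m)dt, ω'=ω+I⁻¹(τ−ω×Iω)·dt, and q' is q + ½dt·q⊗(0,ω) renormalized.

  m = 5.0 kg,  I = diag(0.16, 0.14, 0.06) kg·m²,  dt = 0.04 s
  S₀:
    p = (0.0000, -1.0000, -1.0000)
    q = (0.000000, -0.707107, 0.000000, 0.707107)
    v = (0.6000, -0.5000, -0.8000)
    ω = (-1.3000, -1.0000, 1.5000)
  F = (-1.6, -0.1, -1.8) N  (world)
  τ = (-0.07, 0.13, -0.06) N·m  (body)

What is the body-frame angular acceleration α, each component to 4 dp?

precession coupling ω×(Iω) = (0.1200, -0.1950, -0.0260)
(τ − ω×Iω)/I = (-1.1875, 2.3214, -0.5667)

α = (-1.1875, 2.3214, -0.5667)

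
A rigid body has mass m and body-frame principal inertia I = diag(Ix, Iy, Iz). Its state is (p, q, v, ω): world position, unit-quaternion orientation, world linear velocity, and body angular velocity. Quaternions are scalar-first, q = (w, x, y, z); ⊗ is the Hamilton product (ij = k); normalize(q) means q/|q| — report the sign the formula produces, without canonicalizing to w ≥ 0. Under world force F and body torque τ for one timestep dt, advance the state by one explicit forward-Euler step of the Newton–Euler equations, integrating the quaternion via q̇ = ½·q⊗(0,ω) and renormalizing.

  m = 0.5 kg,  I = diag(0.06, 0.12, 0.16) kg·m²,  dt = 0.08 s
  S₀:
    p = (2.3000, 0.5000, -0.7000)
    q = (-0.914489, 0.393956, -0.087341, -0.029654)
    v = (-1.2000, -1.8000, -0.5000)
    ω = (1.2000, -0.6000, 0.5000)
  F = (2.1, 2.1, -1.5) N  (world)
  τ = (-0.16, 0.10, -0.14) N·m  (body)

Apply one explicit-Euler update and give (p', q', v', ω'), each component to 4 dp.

new position p' = (2.2040, 0.3560, -0.7400)
new velocity v' = (-0.8640, -1.4640, -0.7400)
precession coupling ω×(Iω) = (-0.0120, -0.0600, -0.0432)
(τ − ω×Iω)/I = (-2.4667, 1.3333, -0.6050)
ω' = ω + α·dt = (1.0027, -0.4933, 0.4516)
Hamilton product q⊗(0,ω) = (-0.5103248, -1.1588497, 0.3161306, -0.5888089)
q' = normalize(q + ½dt·q⊗(0,ω)) = (-0.9334, 0.3470, -0.0746, -0.0531)

p' = (2.2040, 0.3560, -0.7400)
q' = (-0.9334, 0.3470, -0.0746, -0.0531)
v' = (-0.8640, -1.4640, -0.7400)
ω' = (1.0027, -0.4933, 0.4516)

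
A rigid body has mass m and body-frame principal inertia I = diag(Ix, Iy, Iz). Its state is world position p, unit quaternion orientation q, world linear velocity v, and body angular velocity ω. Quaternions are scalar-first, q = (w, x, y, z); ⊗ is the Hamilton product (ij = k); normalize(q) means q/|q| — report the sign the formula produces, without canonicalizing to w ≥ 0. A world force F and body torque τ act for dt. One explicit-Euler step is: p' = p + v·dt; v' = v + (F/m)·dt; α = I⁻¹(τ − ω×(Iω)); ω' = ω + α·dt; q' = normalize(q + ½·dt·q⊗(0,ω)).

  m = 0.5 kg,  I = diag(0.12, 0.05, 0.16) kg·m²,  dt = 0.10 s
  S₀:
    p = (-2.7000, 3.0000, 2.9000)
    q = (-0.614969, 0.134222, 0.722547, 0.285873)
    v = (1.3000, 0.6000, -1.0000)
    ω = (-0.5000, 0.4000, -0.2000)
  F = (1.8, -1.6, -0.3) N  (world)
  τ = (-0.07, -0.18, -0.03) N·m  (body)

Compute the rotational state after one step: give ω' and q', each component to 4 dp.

ω' = (-0.5510, 0.0480, -0.2275)
q' = (-0.6229, 0.1366, 0.7040, 0.3126)

(τ − ω×Iω)/I = (-0.5100, -3.5200, -0.2750)
new body rate ω' = (-0.5510, 0.0480, -0.2275)
q⊗(0,ω) = (-0.1647332, 0.0486259, -0.3620797, 0.5379561)
q' = normalize(q + ½dt·q⊗(0,ω)) = (-0.6229, 0.1366, 0.7040, 0.3126)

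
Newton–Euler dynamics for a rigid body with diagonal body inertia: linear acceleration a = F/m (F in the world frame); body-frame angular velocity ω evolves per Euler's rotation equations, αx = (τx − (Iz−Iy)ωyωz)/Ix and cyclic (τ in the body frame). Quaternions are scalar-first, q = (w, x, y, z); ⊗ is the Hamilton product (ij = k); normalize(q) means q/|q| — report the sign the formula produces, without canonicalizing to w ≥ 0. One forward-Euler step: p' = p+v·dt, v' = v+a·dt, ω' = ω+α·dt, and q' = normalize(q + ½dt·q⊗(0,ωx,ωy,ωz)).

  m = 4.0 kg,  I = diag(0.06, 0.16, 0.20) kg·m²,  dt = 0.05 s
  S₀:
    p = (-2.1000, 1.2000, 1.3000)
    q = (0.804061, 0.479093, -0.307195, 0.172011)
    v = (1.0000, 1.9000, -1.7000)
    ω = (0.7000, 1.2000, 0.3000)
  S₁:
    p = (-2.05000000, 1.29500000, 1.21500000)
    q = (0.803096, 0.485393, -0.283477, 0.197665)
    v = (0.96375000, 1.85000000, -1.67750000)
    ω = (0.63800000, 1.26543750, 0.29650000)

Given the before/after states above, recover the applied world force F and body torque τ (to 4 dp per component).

F = (-2.9000, -4.0000, 1.8000)
τ = (-0.0600, 0.1800, 0.0700)

ω₁ − ω₀ = (-0.06200000, 0.06543750, -0.00350000)
I·α + gyro = (-0.0600, 0.1800, 0.0700)
velocity change Δv = (-0.03625000, -0.05000000, 0.02250000)
applied force F = (-2.9000, -4.0000, 1.8000)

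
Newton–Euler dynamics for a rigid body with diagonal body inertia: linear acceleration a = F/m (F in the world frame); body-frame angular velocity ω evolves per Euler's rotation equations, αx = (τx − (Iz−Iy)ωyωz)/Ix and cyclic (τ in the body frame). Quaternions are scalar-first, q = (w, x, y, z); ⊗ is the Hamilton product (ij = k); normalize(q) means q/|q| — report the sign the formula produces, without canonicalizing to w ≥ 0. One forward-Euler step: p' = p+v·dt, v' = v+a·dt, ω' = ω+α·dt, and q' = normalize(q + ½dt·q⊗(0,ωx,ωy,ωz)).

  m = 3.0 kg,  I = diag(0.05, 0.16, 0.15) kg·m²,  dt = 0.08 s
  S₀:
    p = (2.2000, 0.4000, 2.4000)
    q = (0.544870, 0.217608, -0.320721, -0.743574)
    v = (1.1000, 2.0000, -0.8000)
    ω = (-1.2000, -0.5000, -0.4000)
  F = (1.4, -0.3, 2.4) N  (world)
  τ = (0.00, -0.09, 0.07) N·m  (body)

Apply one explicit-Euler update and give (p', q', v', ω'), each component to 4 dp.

a = (0.4667, -0.1000, 0.8000)
p + v·dt = (2.2880, 0.5600, 2.3360)
new velocity v' = (1.1373, 1.9920, -0.7360)
(τ − ω×Iω)/I = (0.0400, -0.2625, 0.0267)
ω + α·dt = (-1.1968, -0.5210, -0.3979)
Hamilton product q⊗(0,ω) = (-0.1966605, -0.8973426, 0.7068970, -0.7116172)
q' = normalize(q + ½dt·q⊗(0,ω)) = (0.5362, 0.1814, -0.2920, -0.7709)

p' = (2.2880, 0.5600, 2.3360)
q' = (0.5362, 0.1814, -0.2920, -0.7709)
v' = (1.1373, 1.9920, -0.7360)
ω' = (-1.1968, -0.5210, -0.3979)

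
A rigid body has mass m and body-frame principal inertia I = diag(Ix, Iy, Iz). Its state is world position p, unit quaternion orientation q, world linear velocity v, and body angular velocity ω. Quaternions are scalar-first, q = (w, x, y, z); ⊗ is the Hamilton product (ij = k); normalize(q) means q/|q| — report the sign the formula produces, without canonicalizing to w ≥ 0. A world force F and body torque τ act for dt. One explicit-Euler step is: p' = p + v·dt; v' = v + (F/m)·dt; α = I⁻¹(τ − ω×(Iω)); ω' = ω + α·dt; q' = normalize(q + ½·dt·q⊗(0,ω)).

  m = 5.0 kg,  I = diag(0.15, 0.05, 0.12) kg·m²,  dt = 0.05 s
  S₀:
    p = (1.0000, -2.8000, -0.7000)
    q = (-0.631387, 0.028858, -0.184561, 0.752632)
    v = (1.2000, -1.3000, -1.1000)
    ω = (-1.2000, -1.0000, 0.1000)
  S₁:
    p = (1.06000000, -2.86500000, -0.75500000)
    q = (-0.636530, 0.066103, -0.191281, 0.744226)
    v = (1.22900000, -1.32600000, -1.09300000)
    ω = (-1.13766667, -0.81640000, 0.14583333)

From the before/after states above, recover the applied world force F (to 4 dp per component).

velocity change Δv = (0.02900000, -0.02600000, 0.00700000)
F = m·Δv/dt = (2.9000, -2.6000, 0.7000)

F = (2.9000, -2.6000, 0.7000)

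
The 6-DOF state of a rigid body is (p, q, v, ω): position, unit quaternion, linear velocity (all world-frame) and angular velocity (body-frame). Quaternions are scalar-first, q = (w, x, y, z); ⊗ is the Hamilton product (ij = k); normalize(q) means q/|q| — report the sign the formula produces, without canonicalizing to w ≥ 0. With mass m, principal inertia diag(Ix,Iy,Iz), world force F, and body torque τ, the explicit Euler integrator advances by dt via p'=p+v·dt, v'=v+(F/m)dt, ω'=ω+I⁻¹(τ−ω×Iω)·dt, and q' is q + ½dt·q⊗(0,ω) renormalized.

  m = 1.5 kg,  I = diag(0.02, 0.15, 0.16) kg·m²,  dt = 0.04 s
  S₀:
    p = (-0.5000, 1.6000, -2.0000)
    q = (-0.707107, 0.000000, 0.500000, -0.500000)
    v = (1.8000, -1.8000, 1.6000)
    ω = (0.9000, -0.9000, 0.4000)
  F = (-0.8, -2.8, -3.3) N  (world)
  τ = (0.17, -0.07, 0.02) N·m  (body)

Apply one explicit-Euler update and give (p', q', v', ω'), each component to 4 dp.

p' = (-0.4280, 1.5280, -1.9360)
q' = (-0.6939, -0.0177, 0.5035, -0.5145)
v' = (1.7787, -1.8747, 1.5120)
ω' = (1.2472, -0.9052, 0.4313)

a = (-0.5333, -1.8667, -2.2000)
p + v·dt = (-0.4280, 1.5280, -1.9360)
v + (F/m)dt = (1.7787, -1.8747, 1.5120)
gyro term ω×Iω = (-0.0036, -0.0504, -0.1053)
α = I⁻¹(τ − ω×Iω) = (8.6800, -0.1307, 0.7831)
ω' = ω + α·dt = (1.2472, -0.9052, 0.4313)
q⊗(0,ω) = (0.6500000, -0.8863963, 0.1863963, -0.7328428)
q + ½dt·q⊗(0,ω), renormalized = (-0.6939, -0.0177, 0.5035, -0.5145)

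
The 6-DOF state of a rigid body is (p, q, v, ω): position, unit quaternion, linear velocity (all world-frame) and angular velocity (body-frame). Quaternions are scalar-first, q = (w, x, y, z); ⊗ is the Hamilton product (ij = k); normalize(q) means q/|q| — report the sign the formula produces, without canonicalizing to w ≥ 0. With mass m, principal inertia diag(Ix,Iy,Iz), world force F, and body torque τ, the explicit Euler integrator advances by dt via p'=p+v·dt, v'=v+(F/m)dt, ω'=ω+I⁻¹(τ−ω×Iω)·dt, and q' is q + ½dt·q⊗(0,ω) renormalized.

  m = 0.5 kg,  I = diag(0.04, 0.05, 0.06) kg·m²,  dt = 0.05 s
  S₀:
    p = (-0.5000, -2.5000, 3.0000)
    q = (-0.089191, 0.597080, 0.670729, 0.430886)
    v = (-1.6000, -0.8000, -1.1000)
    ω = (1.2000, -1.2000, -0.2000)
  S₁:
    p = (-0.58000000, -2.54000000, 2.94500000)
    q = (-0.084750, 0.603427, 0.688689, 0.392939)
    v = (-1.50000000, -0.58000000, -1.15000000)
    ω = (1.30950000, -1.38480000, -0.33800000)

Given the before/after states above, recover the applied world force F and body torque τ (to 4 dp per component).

v₁ − v₀ = (0.10000000, 0.22000000, -0.05000000)
applied force F = (1.0000, 2.2000, -0.5000)
ω₁ − ω₀ = (0.10950000, -0.18480000, -0.13800000)
I·α + gyro = (0.0900, -0.1800, -0.1800)

F = (1.0000, 2.2000, -0.5000)
τ = (0.0900, -0.1800, -0.1800)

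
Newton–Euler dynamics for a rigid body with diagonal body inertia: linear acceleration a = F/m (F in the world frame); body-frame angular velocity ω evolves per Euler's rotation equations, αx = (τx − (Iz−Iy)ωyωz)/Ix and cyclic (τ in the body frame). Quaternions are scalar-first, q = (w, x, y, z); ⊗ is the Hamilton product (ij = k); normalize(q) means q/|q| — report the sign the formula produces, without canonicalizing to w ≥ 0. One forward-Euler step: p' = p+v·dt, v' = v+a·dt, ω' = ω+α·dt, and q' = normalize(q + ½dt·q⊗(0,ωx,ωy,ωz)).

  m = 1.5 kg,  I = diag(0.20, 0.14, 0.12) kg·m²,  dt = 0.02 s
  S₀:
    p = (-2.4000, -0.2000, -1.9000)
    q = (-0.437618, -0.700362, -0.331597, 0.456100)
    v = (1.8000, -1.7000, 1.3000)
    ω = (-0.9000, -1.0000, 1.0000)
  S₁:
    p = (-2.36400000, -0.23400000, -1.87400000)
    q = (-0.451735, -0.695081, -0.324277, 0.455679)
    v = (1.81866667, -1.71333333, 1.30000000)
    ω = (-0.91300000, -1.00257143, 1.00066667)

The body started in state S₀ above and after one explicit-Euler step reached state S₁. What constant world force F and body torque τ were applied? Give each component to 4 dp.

F = (1.4000, -1.0000, 0.0000)
τ = (-0.1100, -0.0900, -0.0500)

Δv = v₁−v₀ = (0.01866667, -0.01333333, 0.00000000)
F = m·Δv/dt = (1.4000, -1.0000, 0.0000)
ω₁ − ω₀ = (-0.01300000, -0.00257143, 0.00066667)
τ = I·(Δω/dt) + ω₀×(Iω₀) = (-0.1100, -0.0900, -0.0500)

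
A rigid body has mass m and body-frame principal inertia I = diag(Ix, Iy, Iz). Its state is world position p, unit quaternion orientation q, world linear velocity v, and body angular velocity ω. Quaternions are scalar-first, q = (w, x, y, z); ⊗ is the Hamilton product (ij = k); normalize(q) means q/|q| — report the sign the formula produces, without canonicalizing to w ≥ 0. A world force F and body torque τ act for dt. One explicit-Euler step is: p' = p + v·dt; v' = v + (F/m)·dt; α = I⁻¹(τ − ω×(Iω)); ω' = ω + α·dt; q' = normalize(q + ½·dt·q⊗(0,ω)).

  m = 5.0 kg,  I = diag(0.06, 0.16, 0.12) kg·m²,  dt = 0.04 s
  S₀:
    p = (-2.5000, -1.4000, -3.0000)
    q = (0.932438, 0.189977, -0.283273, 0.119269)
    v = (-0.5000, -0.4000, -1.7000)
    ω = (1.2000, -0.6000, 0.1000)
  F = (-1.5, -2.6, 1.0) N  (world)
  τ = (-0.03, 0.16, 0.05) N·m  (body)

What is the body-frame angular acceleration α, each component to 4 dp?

α = (-0.5400, 1.0450, 1.0167)

ω×(Iω) gyroscopic = (0.0024, -0.0072, -0.0720)
angular accel α = (-0.5400, 1.0450, 1.0167)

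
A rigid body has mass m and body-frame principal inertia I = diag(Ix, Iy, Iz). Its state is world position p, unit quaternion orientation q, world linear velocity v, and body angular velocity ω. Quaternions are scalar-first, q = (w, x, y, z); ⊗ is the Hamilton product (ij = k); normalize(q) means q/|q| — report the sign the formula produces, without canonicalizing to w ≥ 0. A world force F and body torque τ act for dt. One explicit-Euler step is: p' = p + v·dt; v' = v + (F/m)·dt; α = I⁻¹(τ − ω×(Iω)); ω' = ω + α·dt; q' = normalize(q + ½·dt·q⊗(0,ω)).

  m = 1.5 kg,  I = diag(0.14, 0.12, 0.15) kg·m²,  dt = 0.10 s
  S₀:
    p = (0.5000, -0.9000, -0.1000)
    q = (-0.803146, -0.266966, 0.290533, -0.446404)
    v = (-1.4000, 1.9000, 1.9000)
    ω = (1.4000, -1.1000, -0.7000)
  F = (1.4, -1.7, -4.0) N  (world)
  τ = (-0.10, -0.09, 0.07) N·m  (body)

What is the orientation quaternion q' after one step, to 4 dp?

q' = (-0.7805, -0.3563, 0.2928, -0.4220)

Hamilton product q⊗(0,ω) = (0.3808559, -1.8188219, 0.0716188, 0.4491186)
q + ½dt·q⊗(0,ω), renormalized = (-0.7805, -0.3563, 0.2928, -0.4220)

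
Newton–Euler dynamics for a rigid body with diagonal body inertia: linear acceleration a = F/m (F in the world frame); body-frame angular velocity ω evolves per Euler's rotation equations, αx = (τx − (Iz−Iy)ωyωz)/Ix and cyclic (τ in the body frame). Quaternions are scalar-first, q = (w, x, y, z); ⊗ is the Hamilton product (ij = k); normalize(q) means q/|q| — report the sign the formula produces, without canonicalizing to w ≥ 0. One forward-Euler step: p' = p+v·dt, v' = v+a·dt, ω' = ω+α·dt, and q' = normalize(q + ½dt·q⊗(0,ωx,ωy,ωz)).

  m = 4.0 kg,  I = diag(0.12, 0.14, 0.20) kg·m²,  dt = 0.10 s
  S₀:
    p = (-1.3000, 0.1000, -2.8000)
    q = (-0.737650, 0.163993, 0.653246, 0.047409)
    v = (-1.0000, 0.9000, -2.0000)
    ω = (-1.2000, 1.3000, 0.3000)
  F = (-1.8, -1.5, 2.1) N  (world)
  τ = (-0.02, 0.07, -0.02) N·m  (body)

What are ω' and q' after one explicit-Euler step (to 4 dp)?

ω' = (-1.2362, 1.3294, 0.3056)
q' = (-0.7679, 0.2141, 0.5976, 0.0859)

gyro term ω×Iω = (0.0234, 0.0288, -0.0312)
angular accel α = (-0.3617, 0.2943, 0.0560)
new body rate ω' = (-1.2362, 1.3294, 0.3056)
q⊗(0,ω) = (-0.6666509, 1.0195221, -1.0650337, 0.7757911)
q + ½dt·q⊗(0,ω), renormalized = (-0.7679, 0.2141, 0.5976, 0.0859)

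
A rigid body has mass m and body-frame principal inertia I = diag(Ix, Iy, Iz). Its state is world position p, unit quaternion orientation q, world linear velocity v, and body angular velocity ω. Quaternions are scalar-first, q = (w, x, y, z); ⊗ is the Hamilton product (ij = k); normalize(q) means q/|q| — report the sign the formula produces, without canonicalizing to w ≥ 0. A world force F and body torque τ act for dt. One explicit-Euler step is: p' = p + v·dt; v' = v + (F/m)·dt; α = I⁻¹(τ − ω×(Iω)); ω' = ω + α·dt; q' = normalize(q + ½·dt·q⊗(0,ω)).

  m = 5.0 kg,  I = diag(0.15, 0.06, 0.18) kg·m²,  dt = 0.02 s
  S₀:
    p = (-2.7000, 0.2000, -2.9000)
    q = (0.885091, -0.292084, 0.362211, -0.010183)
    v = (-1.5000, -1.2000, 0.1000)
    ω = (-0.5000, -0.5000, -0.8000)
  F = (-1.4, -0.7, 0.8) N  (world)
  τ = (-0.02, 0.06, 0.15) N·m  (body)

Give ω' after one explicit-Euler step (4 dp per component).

precession coupling ω×(Iω) = (0.0480, -0.0120, -0.0225)
angular accel α = (-0.4533, 1.2000, 0.9583)
new body rate ω' = (-0.5091, -0.4760, -0.7808)

ω' = (-0.5091, -0.4760, -0.7808)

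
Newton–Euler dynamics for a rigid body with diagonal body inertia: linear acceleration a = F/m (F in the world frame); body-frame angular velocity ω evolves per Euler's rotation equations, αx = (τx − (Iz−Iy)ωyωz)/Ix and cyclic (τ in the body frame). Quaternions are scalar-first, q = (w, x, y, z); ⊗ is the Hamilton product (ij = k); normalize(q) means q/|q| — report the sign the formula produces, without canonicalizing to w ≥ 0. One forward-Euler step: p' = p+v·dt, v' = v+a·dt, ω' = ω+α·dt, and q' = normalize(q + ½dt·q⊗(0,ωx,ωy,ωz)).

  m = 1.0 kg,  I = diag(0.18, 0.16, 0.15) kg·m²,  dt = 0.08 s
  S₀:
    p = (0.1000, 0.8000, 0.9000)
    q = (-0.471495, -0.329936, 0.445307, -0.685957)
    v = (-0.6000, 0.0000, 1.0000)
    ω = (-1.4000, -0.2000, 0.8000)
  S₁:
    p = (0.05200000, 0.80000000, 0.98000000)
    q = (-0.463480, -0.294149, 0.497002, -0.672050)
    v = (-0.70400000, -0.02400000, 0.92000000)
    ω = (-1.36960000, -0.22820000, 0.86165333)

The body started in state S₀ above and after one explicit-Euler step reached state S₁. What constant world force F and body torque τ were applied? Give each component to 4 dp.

F = (-1.3000, -0.3000, -1.0000)
τ = (0.0700, -0.0900, 0.1100)

rate change Δω = (0.03040000, -0.02820000, 0.06165333)
ω₀×(Iω₀) = (0.0016, -0.0336, -0.0056)
τ = I·(Δω/dt) + ω₀×(Iω₀) = (0.0700, -0.0900, 0.1100)
Δv = v₁−v₀ = (-0.10400000, -0.02400000, -0.08000000)
m·(v₁−v₀)/dt = (-1.3000, -0.3000, -1.0000)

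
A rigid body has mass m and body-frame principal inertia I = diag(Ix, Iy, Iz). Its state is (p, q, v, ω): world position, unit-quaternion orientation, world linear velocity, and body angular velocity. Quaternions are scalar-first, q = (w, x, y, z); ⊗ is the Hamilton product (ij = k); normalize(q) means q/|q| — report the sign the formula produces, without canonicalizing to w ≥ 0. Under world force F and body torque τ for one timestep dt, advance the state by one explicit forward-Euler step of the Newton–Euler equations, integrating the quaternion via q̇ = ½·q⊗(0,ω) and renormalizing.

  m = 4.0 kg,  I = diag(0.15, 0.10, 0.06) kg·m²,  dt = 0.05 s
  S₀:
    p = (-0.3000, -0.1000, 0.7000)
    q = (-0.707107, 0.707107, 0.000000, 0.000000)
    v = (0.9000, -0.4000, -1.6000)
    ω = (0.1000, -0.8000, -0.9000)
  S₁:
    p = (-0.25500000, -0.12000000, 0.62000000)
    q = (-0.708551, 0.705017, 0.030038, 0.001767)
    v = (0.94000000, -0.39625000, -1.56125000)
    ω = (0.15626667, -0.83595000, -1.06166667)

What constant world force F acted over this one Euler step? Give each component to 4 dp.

F = (3.2000, 0.3000, 3.1000)

v₁ − v₀ = (0.04000000, 0.00375000, 0.03875000)
F = m·Δv/dt = (3.2000, 0.3000, 3.1000)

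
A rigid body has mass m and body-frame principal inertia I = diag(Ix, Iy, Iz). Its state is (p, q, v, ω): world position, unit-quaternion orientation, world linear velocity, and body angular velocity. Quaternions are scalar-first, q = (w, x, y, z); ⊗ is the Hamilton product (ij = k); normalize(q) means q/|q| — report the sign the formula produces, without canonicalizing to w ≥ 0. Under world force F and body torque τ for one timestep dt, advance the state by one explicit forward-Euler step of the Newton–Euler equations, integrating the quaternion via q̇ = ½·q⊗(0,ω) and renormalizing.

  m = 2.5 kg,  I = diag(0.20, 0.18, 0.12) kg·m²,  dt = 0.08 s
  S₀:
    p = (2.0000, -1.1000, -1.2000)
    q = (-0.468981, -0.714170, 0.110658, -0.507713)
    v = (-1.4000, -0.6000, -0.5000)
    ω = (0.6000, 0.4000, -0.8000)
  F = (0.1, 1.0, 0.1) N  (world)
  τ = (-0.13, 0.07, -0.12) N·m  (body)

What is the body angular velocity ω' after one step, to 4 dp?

gyro term ω×Iω = (0.0192, -0.0384, -0.0048)
α = I⁻¹(τ − ω×Iω) = (-0.7460, 0.6022, -0.9600)
new body rate ω' = (0.5403, 0.4482, -0.8768)

ω' = (0.5403, 0.4482, -0.8768)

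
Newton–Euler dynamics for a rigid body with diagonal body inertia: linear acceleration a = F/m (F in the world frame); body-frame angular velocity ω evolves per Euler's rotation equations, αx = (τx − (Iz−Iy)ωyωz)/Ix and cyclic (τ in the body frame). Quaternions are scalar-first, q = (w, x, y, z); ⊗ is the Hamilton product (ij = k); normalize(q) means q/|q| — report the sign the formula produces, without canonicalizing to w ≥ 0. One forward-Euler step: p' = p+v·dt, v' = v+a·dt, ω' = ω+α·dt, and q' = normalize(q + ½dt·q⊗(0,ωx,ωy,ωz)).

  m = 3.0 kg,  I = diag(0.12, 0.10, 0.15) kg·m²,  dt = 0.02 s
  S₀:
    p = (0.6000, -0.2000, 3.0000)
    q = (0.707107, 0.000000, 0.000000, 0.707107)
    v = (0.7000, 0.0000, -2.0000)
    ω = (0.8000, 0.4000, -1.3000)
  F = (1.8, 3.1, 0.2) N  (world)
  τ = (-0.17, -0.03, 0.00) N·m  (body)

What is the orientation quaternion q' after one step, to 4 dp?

q⊗(0,ω) = (0.9192391, 0.2828428, 0.8485284, -0.9192391)
q' = normalize(q + ½dt·q⊗(0,ω)) = (0.7162, 0.0028, 0.0085, 0.6978)

q' = (0.7162, 0.0028, 0.0085, 0.6978)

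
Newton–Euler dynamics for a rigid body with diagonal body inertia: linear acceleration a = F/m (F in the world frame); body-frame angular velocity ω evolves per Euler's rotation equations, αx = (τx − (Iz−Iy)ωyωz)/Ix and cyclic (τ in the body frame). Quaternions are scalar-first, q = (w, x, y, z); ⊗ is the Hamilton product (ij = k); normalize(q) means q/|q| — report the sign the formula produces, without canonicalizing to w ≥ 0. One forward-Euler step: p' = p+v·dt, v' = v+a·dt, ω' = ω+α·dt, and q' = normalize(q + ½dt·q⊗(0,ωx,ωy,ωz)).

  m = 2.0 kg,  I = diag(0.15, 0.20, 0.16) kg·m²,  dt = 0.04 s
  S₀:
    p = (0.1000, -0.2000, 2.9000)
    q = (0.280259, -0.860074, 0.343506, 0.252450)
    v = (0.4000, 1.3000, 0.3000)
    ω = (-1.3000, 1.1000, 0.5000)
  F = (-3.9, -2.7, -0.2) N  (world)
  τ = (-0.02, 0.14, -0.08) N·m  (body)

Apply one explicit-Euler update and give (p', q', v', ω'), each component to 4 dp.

precession coupling ω×(Iω) = (-0.0220, 0.0065, -0.0715)
angular accel α = (0.0133, 0.6675, -0.0531)
new body rate ω' = (-1.2995, 1.1267, 0.4979)
q⊗(0,ω) = (-1.6221778, -0.4702787, 0.4101369, -0.3593941)
updated quaternion q' = (0.2477, -0.8689, 0.3515, 0.2451)
p' = p + v·dt = (0.1160, -0.1480, 2.9120)
v + (F/m)dt = (0.3220, 1.2460, 0.2960)

p' = (0.1160, -0.1480, 2.9120)
q' = (0.2477, -0.8689, 0.3515, 0.2451)
v' = (0.3220, 1.2460, 0.2960)
ω' = (-1.2995, 1.1267, 0.4979)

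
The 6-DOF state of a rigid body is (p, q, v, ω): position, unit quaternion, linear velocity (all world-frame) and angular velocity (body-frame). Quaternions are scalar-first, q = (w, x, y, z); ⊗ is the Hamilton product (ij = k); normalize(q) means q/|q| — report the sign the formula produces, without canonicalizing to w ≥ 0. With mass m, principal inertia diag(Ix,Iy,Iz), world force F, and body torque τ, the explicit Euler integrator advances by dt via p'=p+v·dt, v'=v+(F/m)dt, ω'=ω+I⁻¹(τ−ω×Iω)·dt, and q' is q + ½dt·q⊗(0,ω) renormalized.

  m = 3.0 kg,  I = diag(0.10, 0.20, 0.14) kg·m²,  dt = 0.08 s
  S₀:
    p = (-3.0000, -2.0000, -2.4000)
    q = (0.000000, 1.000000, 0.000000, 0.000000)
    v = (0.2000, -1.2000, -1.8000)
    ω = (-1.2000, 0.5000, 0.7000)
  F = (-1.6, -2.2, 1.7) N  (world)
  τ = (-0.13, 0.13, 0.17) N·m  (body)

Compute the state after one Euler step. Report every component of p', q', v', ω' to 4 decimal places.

gyro term ω×Iω = (-0.0210, 0.0336, -0.0600)
angular accel α = (-1.0900, 0.4820, 1.6429)
ω' = ω + α·dt = (-1.2872, 0.5386, 0.8314)
q⊗(0,ω) = (1.2000000, 0.0000000, -0.7000000, 0.5000000)
updated quaternion q' = (0.0479, 0.9983, -0.0280, 0.0200)
a = F/m = (-0.5333, -0.7333, 0.5667)
p' = p + v·dt = (-2.9840, -2.0960, -2.5440)
v + (F/m)dt = (0.1573, -1.2587, -1.7547)

p' = (-2.9840, -2.0960, -2.5440)
q' = (0.0479, 0.9983, -0.0280, 0.0200)
v' = (0.1573, -1.2587, -1.7547)
ω' = (-1.2872, 0.5386, 0.8314)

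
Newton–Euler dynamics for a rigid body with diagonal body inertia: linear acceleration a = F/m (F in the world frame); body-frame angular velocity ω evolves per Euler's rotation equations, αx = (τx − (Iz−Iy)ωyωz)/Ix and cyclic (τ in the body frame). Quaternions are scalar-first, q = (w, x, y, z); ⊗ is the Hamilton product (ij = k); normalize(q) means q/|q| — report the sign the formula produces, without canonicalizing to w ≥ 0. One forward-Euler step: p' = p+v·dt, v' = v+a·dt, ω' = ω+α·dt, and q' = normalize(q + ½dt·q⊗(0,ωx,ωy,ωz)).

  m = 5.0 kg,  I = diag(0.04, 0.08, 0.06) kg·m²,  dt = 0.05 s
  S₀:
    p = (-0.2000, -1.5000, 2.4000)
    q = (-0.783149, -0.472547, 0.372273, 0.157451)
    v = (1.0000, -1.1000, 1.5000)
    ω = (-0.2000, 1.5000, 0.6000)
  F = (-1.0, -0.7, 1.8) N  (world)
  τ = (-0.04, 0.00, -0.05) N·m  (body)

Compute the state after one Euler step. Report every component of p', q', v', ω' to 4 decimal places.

p' = (-0.1500, -1.5550, 2.4750)
q' = (-0.8012, -0.4686, 0.3489, 0.1297)
v' = (0.9900, -1.1070, 1.5180)
ω' = (-0.2275, 1.4985, 0.5683)

p + v·dt = (-0.1500, -1.5550, 2.4750)
new velocity v' = (0.9900, -1.1070, 1.5180)
gyro term ω×Iω = (-0.0180, 0.0024, -0.0120)
(τ − ω×Iω)/I = (-0.5500, -0.0300, -0.6333)
ω + α·dt = (-0.2275, 1.4985, 0.5683)
2q̇ = q⊗(0,ω) = (-0.7473895, 0.1438171, -0.9226855, -1.1042553)
updated quaternion q' = (-0.8012, -0.4686, 0.3489, 0.1297)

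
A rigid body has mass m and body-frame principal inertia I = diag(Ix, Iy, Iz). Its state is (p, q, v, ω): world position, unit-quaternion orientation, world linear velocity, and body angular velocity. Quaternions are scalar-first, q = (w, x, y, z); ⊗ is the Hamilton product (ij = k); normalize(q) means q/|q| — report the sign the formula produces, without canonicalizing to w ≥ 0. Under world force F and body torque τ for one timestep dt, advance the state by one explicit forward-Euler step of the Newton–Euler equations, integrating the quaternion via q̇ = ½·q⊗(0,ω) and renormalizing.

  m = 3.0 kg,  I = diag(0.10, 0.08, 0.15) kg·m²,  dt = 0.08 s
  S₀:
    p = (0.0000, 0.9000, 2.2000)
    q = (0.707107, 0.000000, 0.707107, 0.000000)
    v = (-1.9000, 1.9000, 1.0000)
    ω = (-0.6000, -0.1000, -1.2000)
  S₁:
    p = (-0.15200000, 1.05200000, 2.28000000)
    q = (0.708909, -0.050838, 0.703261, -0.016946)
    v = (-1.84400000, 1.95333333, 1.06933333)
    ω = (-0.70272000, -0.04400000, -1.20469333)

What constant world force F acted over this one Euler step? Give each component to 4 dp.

F = (2.1000, 2.0000, 2.6000)

velocity change Δv = (0.05600000, 0.05333333, 0.06933333)
m·(v₁−v₀)/dt = (2.1000, 2.0000, 2.6000)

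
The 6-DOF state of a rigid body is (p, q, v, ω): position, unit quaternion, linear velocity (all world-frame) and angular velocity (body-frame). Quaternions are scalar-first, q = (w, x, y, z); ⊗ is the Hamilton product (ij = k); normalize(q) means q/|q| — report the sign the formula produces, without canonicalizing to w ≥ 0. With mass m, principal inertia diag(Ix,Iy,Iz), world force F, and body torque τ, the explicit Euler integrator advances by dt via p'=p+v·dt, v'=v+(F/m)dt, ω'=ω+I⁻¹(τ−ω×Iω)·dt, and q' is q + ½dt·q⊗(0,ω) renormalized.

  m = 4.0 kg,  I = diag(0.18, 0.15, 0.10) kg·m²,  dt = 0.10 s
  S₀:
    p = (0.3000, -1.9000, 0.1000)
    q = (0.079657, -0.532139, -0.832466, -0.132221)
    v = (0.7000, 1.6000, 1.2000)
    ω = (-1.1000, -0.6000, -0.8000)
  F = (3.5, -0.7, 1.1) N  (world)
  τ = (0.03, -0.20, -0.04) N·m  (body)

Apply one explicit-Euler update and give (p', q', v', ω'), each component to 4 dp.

new position p' = (0.3700, -1.7400, 0.2200)
v' = v + a·dt = (0.7875, 1.5825, 1.2275)
angular accel α = (0.3000, -1.8027, -0.2020)
ω' = ω + α·dt = (-1.0700, -0.7803, -0.8202)
Hamilton product q⊗(0,ω) = (-1.1906093, 0.4990175, -0.3280623, -0.6601548)
q' = normalize(q + ½dt·q⊗(0,ω)) = (0.0201, -0.5058, -0.8465, -0.1648)

p' = (0.3700, -1.7400, 0.2200)
q' = (0.0201, -0.5058, -0.8465, -0.1648)
v' = (0.7875, 1.5825, 1.2275)
ω' = (-1.0700, -0.7803, -0.8202)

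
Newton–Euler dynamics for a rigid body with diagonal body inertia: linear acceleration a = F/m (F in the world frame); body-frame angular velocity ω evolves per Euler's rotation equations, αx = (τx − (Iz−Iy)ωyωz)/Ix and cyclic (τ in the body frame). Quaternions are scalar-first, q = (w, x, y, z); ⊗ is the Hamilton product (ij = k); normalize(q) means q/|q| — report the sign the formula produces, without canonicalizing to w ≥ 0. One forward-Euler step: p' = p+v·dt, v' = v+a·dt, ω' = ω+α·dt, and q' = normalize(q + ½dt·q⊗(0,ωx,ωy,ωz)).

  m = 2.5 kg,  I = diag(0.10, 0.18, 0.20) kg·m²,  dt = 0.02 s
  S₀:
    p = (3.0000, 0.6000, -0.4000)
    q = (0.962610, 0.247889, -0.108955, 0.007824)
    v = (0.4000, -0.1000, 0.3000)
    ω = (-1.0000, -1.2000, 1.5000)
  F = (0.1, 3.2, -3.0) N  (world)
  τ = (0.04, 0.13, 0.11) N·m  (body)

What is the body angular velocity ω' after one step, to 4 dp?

ω' = (-0.9848, -1.2022, 1.5014)

α = I⁻¹(τ − ω×Iω) = (0.7600, -0.1111, 0.0700)
new body rate ω' = (-0.9848, -1.2022, 1.5014)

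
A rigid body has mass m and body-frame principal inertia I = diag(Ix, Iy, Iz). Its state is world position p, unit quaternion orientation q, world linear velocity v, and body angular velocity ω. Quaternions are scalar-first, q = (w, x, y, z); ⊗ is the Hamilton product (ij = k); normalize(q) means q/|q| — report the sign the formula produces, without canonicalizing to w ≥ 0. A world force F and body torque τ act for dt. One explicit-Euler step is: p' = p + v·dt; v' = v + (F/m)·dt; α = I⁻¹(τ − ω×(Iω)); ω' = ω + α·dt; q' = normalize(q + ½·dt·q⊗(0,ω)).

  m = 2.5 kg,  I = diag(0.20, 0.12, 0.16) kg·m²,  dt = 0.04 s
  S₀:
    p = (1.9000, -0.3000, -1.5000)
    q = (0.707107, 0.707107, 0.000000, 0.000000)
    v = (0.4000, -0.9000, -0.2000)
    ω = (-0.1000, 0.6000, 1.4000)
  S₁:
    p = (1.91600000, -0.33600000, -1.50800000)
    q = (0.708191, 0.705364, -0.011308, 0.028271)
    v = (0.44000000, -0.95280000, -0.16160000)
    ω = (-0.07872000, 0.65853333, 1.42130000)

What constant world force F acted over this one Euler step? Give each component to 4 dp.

v₁ − v₀ = (0.04000000, -0.05280000, 0.03840000)
applied force F = (2.5000, -3.3000, 2.4000)

F = (2.5000, -3.3000, 2.4000)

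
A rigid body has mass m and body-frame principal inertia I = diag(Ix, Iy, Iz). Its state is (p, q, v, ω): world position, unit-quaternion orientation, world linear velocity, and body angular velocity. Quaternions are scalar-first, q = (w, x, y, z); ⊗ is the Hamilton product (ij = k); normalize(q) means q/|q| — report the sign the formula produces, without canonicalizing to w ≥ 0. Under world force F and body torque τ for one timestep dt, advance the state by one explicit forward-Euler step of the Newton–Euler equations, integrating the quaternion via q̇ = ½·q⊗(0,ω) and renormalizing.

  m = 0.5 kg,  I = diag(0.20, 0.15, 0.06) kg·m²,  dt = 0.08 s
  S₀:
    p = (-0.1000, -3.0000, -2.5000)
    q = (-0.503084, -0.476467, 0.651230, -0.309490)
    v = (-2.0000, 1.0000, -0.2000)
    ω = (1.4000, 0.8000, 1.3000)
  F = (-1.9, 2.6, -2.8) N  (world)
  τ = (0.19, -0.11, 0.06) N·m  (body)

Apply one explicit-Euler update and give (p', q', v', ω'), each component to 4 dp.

p' = (-0.2600, -2.9200, -2.5160)
q' = (-0.4795, -0.4593, 0.6404, -0.3860)
v' = (-2.3040, 1.4160, -0.6480)
ω' = (1.5134, 0.6054, 1.4547)

(τ − ω×Iω)/I = (1.4180, -2.4320, 1.9333)
ω + α·dt = (1.5134, 0.6054, 1.4547)
Hamilton product q⊗(0,ω) = (0.5484068, 0.3898734, -0.2163461, -1.9469048)
q' = normalize(q + ½dt·q⊗(0,ω)) = (-0.4795, -0.4593, 0.6404, -0.3860)
a = (-3.8000, 5.2000, -5.6000)
p + v·dt = (-0.2600, -2.9200, -2.5160)
v' = v + a·dt = (-2.3040, 1.4160, -0.6480)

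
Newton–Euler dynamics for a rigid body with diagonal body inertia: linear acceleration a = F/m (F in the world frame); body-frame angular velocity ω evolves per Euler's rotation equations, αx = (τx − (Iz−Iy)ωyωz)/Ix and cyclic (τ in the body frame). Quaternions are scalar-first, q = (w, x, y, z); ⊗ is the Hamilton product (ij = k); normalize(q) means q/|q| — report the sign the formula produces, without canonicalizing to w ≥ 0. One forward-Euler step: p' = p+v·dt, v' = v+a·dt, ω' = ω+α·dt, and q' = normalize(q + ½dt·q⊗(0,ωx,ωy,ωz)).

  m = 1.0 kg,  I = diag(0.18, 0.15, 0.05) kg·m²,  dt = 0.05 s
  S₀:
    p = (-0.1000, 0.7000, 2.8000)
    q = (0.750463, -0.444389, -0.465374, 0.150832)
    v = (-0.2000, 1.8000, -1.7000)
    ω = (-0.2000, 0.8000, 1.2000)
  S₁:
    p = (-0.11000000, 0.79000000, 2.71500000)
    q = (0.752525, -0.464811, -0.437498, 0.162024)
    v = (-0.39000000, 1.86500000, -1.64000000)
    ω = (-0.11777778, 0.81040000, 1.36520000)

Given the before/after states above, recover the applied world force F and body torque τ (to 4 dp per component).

F = (-3.8000, 1.3000, 1.2000)
τ = (0.2000, 0.0000, 0.1700)

ω₁ − ω₀ = (0.08222222, 0.01040000, 0.16520000)
precession coupling = (-0.0960, -0.0312, 0.0048)
I·α + gyro = (0.2000, 0.0000, 0.1700)
v₁ − v₀ = (-0.19000000, 0.06500000, 0.06000000)
F = m·Δv/dt = (-3.8000, 1.3000, 1.2000)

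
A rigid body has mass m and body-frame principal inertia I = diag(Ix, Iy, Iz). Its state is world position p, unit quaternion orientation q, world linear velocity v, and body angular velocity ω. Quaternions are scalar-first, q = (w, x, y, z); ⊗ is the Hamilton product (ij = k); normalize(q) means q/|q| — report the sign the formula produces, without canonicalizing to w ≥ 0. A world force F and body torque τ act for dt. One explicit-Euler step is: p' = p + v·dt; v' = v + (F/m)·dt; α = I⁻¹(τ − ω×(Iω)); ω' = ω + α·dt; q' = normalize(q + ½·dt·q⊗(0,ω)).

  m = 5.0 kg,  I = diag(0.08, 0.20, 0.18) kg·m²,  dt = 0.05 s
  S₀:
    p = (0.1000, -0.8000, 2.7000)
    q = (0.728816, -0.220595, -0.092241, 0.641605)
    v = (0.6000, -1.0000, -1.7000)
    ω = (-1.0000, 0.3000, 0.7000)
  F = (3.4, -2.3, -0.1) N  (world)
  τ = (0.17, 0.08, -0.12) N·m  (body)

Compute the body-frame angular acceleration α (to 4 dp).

ω×(Iω) gyroscopic = (-0.0042, 0.0700, -0.0360)
α = I⁻¹(τ − ω×Iω) = (2.1775, 0.0500, -0.4667)

α = (2.1775, 0.0500, -0.4667)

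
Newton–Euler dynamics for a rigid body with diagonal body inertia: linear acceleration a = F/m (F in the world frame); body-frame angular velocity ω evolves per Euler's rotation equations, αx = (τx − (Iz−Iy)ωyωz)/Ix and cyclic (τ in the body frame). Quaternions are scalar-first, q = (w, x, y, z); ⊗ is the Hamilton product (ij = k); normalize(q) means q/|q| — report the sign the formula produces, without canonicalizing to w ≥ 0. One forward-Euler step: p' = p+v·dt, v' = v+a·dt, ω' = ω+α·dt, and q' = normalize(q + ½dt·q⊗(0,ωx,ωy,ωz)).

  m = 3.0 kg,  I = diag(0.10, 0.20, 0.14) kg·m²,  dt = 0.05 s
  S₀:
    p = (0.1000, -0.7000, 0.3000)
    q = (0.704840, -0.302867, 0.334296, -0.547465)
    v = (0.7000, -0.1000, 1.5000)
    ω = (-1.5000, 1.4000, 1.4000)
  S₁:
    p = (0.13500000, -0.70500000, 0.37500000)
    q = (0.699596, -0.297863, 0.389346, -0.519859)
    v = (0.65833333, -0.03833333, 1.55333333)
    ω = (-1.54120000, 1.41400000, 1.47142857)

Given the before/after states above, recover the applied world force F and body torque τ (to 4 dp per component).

F = (-2.5000, 3.7000, 3.2000)
τ = (-0.2000, 0.1400, -0.0100)

rate change Δω = (-0.04120000, 0.01400000, 0.07142857)
precession coupling = (-0.1176, 0.0840, -0.2100)
I·α + gyro = (-0.2000, 0.1400, -0.0100)
v₁ − v₀ = (-0.04166667, 0.06166667, 0.05333333)
applied force F = (-2.5000, 3.7000, 3.2000)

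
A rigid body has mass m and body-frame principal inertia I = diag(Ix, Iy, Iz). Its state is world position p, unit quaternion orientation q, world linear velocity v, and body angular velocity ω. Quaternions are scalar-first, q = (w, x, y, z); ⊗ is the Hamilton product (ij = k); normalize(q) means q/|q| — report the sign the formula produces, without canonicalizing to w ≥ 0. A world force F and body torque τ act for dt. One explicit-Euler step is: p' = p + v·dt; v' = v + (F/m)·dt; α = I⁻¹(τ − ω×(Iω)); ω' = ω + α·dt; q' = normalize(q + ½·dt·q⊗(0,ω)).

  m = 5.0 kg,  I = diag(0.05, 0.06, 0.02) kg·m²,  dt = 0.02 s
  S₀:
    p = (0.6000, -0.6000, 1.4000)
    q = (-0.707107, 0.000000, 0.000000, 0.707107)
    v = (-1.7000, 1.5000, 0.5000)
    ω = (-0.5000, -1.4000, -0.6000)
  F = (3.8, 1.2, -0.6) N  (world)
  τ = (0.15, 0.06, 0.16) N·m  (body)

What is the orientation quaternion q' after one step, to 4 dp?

q⊗(0,ω) = (0.4242642, 1.3435033, 0.6363963, 0.4242642)
q + ½dt·q⊗(0,ω), renormalized = (-0.7028, 0.0134, 0.0064, 0.7113)

q' = (-0.7028, 0.0134, 0.0064, 0.7113)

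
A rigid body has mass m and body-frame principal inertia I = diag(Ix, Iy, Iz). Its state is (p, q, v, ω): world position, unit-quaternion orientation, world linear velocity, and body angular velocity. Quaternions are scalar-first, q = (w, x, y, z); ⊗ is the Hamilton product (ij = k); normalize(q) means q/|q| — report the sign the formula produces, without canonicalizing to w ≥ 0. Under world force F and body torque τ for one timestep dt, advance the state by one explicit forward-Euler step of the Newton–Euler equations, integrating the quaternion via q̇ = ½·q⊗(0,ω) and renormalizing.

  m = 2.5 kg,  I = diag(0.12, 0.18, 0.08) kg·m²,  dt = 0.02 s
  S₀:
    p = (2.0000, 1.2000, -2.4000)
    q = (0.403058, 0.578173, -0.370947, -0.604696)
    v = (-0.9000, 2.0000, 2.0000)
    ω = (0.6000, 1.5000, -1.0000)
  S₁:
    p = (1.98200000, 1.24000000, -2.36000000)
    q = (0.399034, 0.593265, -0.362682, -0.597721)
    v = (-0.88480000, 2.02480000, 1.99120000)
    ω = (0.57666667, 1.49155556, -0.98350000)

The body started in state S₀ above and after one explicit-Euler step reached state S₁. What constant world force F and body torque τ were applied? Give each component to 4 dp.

Δv = v₁−v₀ = (0.01520000, 0.02480000, -0.00880000)
applied force F = (1.9000, 3.1000, -1.1000)
Δω = ω₁−ω₀ = (-0.02333333, -0.00844444, 0.01650000)
applied torque τ = (0.0100, -0.1000, 0.1200)

F = (1.9000, 3.1000, -1.1000)
τ = (0.0100, -0.1000, 0.1200)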